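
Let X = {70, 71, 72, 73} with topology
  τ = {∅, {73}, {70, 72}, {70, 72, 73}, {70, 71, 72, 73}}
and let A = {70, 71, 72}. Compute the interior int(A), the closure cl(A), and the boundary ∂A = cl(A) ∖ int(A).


int(A) = {70, 72}, cl(A) = {70, 71, 72}, ∂A = {71}.

Closed sets in (X, τ) are complements of opens:
  closed(X, τ) = {∅, {71}, {71, 73}, {70, 71, 72}, {70, 71, 72, 73}}.
int(A) = ⋃ {U ∈ τ : U ⊆ A}. Opens contained in A: ∅, {70, 72}.
Taking the union of these: int(A) = {70, 72}.
cl(A) = ⋂ {C closed : A ⊆ C}. Closed sets containing A: {70, 71, 72}, {70, 71, 72, 73}.
Intersecting these: cl(A) = {70, 71, 72}.
∂A = cl(A) ∖ int(A) = {70, 71, 72} ∖ {70, 72} = {71}.


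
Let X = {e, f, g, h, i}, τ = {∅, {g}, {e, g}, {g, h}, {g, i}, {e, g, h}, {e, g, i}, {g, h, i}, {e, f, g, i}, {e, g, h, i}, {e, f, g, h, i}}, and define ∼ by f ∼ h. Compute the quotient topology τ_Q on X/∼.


X/∼ = {[e], [f=h], [g], [i]}; |τ_Q| = 6.

Equivalence classes: [e], [f=h], [g], [i].
Quotient map π: X → X/∼ sends e ↦ [e], f ↦ [f=h], g ↦ [g], h ↦ [f=h], i ↦ [i].
For each subset V ⊆ X/∼, compute π^{-1}(V) ⊆ X and check whether π^{-1}(V) ∈ τ. V is open in τ_Q iff π^{-1}(V) ∈ τ.
  V = {}: π^{-1}(V) = ∅ ∈ τ ✓.
  V = {[e]}: π^{-1}(V) = {e} ∉ τ ✗.
  V = {[f=h]}: π^{-1}(V) = {f, h} ∉ τ ✗.
  V = {[e], [f=h]}: π^{-1}(V) = {e, f, h} ∉ τ ✗.
  V = {[g]}: π^{-1}(V) = {g} ∈ τ ✓.
  V = {[e], [g]}: π^{-1}(V) = {e, g} ∈ τ ✓.
  V = {[f=h], [g]}: π^{-1}(V) = {f, g, h} ∉ τ ✗.
  V = {[e], [f=h], [g]}: π^{-1}(V) = {e, f, g, h} ∉ τ ✗.
  V = {[i]}: π^{-1}(V) = {i} ∉ τ ✗.
  V = {[e], [i]}: π^{-1}(V) = {e, i} ∉ τ ✗.
  V = {[f=h], [i]}: π^{-1}(V) = {f, h, i} ∉ τ ✗.
  V = {[e], [f=h], [i]}: π^{-1}(V) = {e, f, h, i} ∉ τ ✗.
  V = {[g], [i]}: π^{-1}(V) = {g, i} ∈ τ ✓.
  V = {[e], [g], [i]}: π^{-1}(V) = {e, g, i} ∈ τ ✓.
  V = {[f=h], [g], [i]}: π^{-1}(V) = {f, g, h, i} ∉ τ ✗.
  V = {[e], [f=h], [g], [i]}: π^{-1}(V) = {e, f, g, h, i} ∈ τ ✓.
Open sets in the quotient: τ_Q = {{}, {[g]}, {[e], [g]}, {[g], [i]}, {[e], [g], [i]}, {[e], [f=h], [g], [i]}} (6 elements).


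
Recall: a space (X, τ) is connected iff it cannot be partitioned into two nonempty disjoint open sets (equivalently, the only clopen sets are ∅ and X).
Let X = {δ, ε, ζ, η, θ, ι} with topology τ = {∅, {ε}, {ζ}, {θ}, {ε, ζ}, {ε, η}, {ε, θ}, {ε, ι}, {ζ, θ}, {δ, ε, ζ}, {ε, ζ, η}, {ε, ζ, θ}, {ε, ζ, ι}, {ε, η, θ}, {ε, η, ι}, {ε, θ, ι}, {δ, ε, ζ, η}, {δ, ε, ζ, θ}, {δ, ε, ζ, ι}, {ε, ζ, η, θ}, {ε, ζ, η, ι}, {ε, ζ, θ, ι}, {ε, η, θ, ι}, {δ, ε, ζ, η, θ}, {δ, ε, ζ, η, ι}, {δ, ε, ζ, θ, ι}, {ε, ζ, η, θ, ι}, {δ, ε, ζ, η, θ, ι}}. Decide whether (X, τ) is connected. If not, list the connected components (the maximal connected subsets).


(X, τ) is disconnected; components = [{θ}, {δ, ε, ζ, η, ι}].

Find clopen sets (U ∈ τ with X ∖ U ∈ τ):
  U = ∅, X ∖ U = {δ, ε, ζ, η, θ, ι} — both open, so U is clopen.
  U = {θ}, X ∖ U = {δ, ε, ζ, η, ι} — both open, so U is clopen.
  U = {δ, ε, ζ, η, ι}, X ∖ U = {θ} — both open, so U is clopen.
  U = {δ, ε, ζ, η, θ, ι}, X ∖ U = ∅ — both open, so U is clopen.
Nontrivial clopen(s) exist: e.g. {θ}. So (X, τ) is disconnected.
Compute connected components by grouping points that agree on all clopens:
  component: {θ}
  component: {δ, ε, ζ, η, ι}


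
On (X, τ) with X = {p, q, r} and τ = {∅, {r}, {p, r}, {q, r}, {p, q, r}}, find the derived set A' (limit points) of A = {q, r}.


A' = {p, q}

For each x ∈ X, list the open sets U ∈ τ with x ∈ U, then check whether U ∩ (A ∖ {x}) ≠ ∅ for every such U.
  x = p: opens ∋ x are {p, r}, {p, q, r}; each meets A ∖ {p}, so x IS a limit point.
  x = q: opens ∋ x are {q, r}, {p, q, r}; each meets A ∖ {q}, so x IS a limit point.
  x = r: open {r} ∋ x has {r} ∩ (A ∖ {r}) = ∅, so x is NOT a limit point.
Collecting: A' = {p, q}.


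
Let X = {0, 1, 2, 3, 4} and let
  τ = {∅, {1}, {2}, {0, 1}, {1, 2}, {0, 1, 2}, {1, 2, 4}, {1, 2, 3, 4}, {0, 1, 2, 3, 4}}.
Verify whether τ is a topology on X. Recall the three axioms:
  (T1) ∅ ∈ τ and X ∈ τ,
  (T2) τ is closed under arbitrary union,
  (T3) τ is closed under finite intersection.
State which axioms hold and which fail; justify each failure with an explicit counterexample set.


τ is NOT a topology on X.

Axiom (T1): ∅ ∈ τ? Yes; X ∈ τ? Yes.
Axiom (T2/T3): check pairwise unions and intersections of members of τ.
Counterexample for (T2): {0, 1} ∪ {1, 2, 4} = {0, 1, 2, 4} ∉ τ. Therefore τ is NOT a topology.


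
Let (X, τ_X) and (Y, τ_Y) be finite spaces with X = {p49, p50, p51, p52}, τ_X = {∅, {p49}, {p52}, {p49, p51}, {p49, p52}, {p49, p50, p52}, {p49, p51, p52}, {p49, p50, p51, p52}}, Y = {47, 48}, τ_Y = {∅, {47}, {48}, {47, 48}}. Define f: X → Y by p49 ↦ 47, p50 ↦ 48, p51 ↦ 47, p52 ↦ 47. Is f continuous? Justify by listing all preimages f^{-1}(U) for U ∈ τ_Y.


f is NOT continuous.

Compute f^{-1}(U) for each U ∈ τ_Y:
  U = ∅: f^{-1}(U) = ∅ ∈ τ_X ✓.
  U = {47}: f^{-1}(U) = {p49, p51, p52} ∈ τ_X ✓.
  U = {48}: f^{-1}(U) = {p50} ∉ τ_X ✗.
  U = {47, 48}: f^{-1}(U) = {p49, p50, p51, p52} ∈ τ_X ✓.
Found U = {48} with f^{-1}(U) = {p50} not in τ_X. Therefore f is NOT continuous.


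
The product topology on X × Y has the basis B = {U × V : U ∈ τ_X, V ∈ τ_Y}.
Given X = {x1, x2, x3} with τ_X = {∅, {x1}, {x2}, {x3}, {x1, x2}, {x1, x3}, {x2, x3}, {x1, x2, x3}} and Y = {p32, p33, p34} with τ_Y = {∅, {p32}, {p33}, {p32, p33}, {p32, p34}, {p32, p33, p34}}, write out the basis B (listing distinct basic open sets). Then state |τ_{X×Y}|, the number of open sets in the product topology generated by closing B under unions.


Basis B = {∅ × ∅, {x1} × {p32}, {x1} × {p33}, {x2} × {p32}, {x2} × {p33}, {x3} × {p32}, {x3} × {p33}, {x1} × {p32, p33}, {x1} × {p32, p34}, {x1, x2} × {p32}, {x1, x3} × {p32}, {x1, x2} × {p33}, {x1, x3} × {p33}, {x2} × {p32, p33}, {x2} × {p32, p34}, {x2, x3} × {p32}, {x2, x3} × {p33}, {x3} × {p32, p33}, {x3} × {p32, p34}, {x1} × {p32, p33, p34}, {x1, x2, x3} × {p32}, {x1, x2, x3} × {p33}, {x2} × {p32, p33, p34}, {x3} × {p32, p33, p34}, {x1, x2} × {p32, p33}, {x1, x3} × {p32, p33}, {x1, x2} × {p32, p34}, {x1, x3} × {p32, p34}, {x2, x3} × {p32, p33}, {x2, x3} × {p32, p34}, {x1, x2} × {p32, p33, p34}, {x1, x3} × {p32, p33, p34}, {x1, x2, x3} × {p32, p33}, {x1, x2, x3} × {p32, p34}, {x2, x3} × {p32, p33, p34}, {x1, x2, x3} × {p32, p33, p34}}; |τ_{X×Y}| = 216.

Enumerate products U × V with U ∈ τ_X, V ∈ τ_Y (deduplicated):
  ∅ × ∅ = {} (∅)
  {x1} × {p32} = {(x1,p32)}
  {x1} × {p33} = {(x1,p33)}
  {x2} × {p32} = {(x2,p32)}
  {x2} × {p33} = {(x2,p33)}
  {x3} × {p32} = {(x3,p32)}
  {x3} × {p33} = {(x3,p33)}
  {x1} × {p32, p33} = {(x1,p32), (x1,p33)}
  {x1} × {p32, p34} = {(x1,p32), (x1,p34)}
  {x1, x2} × {p32} = {(x1,p32), (x2,p32)}
  {x1, x3} × {p32} = {(x1,p32), (x3,p32)}
  {x1, x2} × {p33} = {(x1,p33), (x2,p33)}
  {x1, x3} × {p33} = {(x1,p33), (x3,p33)}
  {x2} × {p32, p33} = {(x2,p32), (x2,p33)}
  {x2} × {p32, p34} = {(x2,p32), (x2,p34)}
  {x2, x3} × {p32} = {(x2,p32), (x3,p32)}
  {x2, x3} × {p33} = {(x2,p33), (x3,p33)}
  {x3} × {p32, p33} = {(x3,p32), (x3,p33)}
  {x3} × {p32, p34} = {(x3,p32), (x3,p34)}
  {x1} × {p32, p33, p34} = {(x1,p32), (x1,p33), (x1,p34)}
  {x1, x2, x3} × {p32} = {(x1,p32), (x2,p32), (x3,p32)}
  {x1, x2, x3} × {p33} = {(x1,p33), (x2,p33), (x3,p33)}
  {x2} × {p32, p33, p34} = {(x2,p32), (x2,p33), (x2,p34)}
  {x3} × {p32, p33, p34} = {(x3,p32), (x3,p33), (x3,p34)}
  {x1, x2} × {p32, p33} = {(x1,p32), (x1,p33), (x2,p32), (x2,p33)}
  {x1, x3} × {p32, p33} = {(x1,p32), (x1,p33), (x3,p32), (x3,p33)}
  {x1, x2} × {p32, p34} = {(x1,p32), (x1,p34), (x2,p32), (x2,p34)}
  {x1, x3} × {p32, p34} = {(x1,p32), (x1,p34), (x3,p32), (x3,p34)}
  {x2, x3} × {p32, p33} = {(x2,p32), (x2,p33), (x3,p32), (x3,p33)}
  {x2, x3} × {p32, p34} = {(x2,p32), (x2,p34), (x3,p32), (x3,p34)}
  {x1, x2} × {p32, p33, p34} = {(x1,p32), (x1,p33), (x1,p34), (x2,p32), (x2,p33), (x2,p34)}
  {x1, x3} × {p32, p33, p34} = {(x1,p32), (x1,p33), (x1,p34), (x3,p32), (x3,p33), (x3,p34)}
  {x1, x2, x3} × {p32, p33} = {(x1,p32), (x1,p33), (x2,p32), (x2,p33), (x3,p32), (x3,p33)}
  {x1, x2, x3} × {p32, p34} = {(x1,p32), (x1,p34), (x2,p32), (x2,p34), (x3,p32), (x3,p34)}
  {x2, x3} × {p32, p33, p34} = {(x2,p32), (x2,p33), (x2,p34), (x3,p32), (x3,p33), (x3,p34)}
  {x1, x2, x3} × {p32, p33, p34} = {(x1,p32), (x1,p33), (x1,p34), (x2,p32), (x2,p33), (x2,p34), (x3,p32), (x3,p33), (x3,p34)}
These 36 distinct sets form the basis B.
Close under arbitrary unions to get τ_{X×Y}; counting gives |τ_{X×Y}| = 216.


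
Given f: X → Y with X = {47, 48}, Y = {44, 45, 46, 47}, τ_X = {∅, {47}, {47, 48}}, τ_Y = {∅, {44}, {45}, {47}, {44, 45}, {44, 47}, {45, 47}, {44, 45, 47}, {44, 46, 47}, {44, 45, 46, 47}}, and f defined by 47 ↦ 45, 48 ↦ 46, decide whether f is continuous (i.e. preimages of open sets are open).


f is NOT continuous.

Compute f^{-1}(U) for each U ∈ τ_Y:
  U = ∅: f^{-1}(U) = ∅ ∈ τ_X ✓.
  U = {44}: f^{-1}(U) = ∅ ∈ τ_X ✓.
  U = {45}: f^{-1}(U) = {47} ∈ τ_X ✓.
  U = {47}: f^{-1}(U) = ∅ ∈ τ_X ✓.
  U = {44, 45}: f^{-1}(U) = {47} ∈ τ_X ✓.
  U = {44, 47}: f^{-1}(U) = ∅ ∈ τ_X ✓.
  U = {45, 47}: f^{-1}(U) = {47} ∈ τ_X ✓.
  U = {44, 45, 47}: f^{-1}(U) = {47} ∈ τ_X ✓.
  U = {44, 46, 47}: f^{-1}(U) = {48} ∉ τ_X ✗.
  U = {44, 45, 46, 47}: f^{-1}(U) = {47, 48} ∈ τ_X ✓.
Found U = {44, 46, 47} with f^{-1}(U) = {48} not in τ_X. Therefore f is NOT continuous.


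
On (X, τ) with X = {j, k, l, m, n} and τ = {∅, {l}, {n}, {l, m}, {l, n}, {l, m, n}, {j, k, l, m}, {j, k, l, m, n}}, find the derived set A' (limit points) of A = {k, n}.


A' = {j}

For each x ∈ X, list the open sets U ∈ τ with x ∈ U, then check whether U ∩ (A ∖ {x}) ≠ ∅ for every such U.
  x = j: opens ∋ x are {j, k, l, m}, {j, k, l, m, n}; each meets A ∖ {j}, so x IS a limit point.
  x = k: open {j, k, l, m} ∋ x has {j, k, l, m} ∩ (A ∖ {k}) = ∅, so x is NOT a limit point.
  x = l: open {l} ∋ x has {l} ∩ (A ∖ {l}) = ∅, so x is NOT a limit point.
  x = m: open {l, m} ∋ x has {l, m} ∩ (A ∖ {m}) = ∅, so x is NOT a limit point.
  x = n: open {n} ∋ x has {n} ∩ (A ∖ {n}) = ∅, so x is NOT a limit point.
Collecting: A' = {j}.


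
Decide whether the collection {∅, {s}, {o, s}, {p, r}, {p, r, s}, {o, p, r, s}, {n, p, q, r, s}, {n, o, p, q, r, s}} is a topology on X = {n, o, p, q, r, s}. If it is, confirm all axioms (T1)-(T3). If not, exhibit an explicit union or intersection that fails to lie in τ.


τ IS a topology on X.

Axiom (T1): ∅ ∈ τ? Yes; X ∈ τ? Yes.
Axiom (T2/T3): check pairwise unions and intersections of members of τ.
All pairwise intersections and unions checked — each lies in τ. Therefore τ satisfies (T1), (T2), (T3): it IS a topology on X.


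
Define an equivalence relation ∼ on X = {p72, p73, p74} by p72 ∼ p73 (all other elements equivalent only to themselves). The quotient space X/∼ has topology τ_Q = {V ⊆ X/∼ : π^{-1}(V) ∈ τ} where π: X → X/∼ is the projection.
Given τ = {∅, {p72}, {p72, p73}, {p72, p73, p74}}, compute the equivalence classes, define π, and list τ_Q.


X/∼ = {[p72=p73], [p74]}; |τ_Q| = 3.

Equivalence classes: [p72=p73], [p74].
Quotient map π: X → X/∼ sends p72 ↦ [p72=p73], p73 ↦ [p72=p73], p74 ↦ [p74].
For each subset V ⊆ X/∼, compute π^{-1}(V) ⊆ X and check whether π^{-1}(V) ∈ τ. V is open in τ_Q iff π^{-1}(V) ∈ τ.
  V = {}: π^{-1}(V) = ∅ ∈ τ ✓.
  V = {[p72=p73]}: π^{-1}(V) = {p72, p73} ∈ τ ✓.
  V = {[p74]}: π^{-1}(V) = {p74} ∉ τ ✗.
  V = {[p72=p73], [p74]}: π^{-1}(V) = {p72, p73, p74} ∈ τ ✓.
Open sets in the quotient: τ_Q = {{}, {[p72=p73]}, {[p72=p73], [p74]}} (3 elements).


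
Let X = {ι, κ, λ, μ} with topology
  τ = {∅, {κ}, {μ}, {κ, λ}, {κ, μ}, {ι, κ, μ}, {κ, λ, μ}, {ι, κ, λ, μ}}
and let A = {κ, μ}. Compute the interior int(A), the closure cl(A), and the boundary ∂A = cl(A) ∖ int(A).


int(A) = {κ, μ}, cl(A) = {ι, κ, λ, μ}, ∂A = {ι, λ}.

Closed sets in (X, τ) are complements of opens:
  closed(X, τ) = {∅, {ι}, {λ}, {ι, λ}, {ι, μ}, {ι, κ, λ}, {ι, λ, μ}, {ι, κ, λ, μ}}.
int(A) = ⋃ {U ∈ τ : U ⊆ A}. Opens contained in A: ∅, {κ}, {μ}, {κ, μ}.
Taking the union of these: int(A) = {κ, μ}.
cl(A) = ⋂ {C closed : A ⊆ C}. Closed sets containing A: {ι, κ, λ, μ}.
Intersecting these: cl(A) = {ι, κ, λ, μ}.
∂A = cl(A) ∖ int(A) = {ι, κ, λ, μ} ∖ {κ, μ} = {ι, λ}.


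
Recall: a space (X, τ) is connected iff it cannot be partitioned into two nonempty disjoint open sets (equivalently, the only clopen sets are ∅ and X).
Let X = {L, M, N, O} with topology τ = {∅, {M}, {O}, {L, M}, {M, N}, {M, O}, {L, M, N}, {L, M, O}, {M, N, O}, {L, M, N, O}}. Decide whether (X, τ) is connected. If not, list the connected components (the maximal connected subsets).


(X, τ) is disconnected; components = [{O}, {L, M, N}].

Find clopen sets (U ∈ τ with X ∖ U ∈ τ):
  U = ∅, X ∖ U = {L, M, N, O} — both open, so U is clopen.
  U = {O}, X ∖ U = {L, M, N} — both open, so U is clopen.
  U = {L, M, N}, X ∖ U = {O} — both open, so U is clopen.
  U = {L, M, N, O}, X ∖ U = ∅ — both open, so U is clopen.
Nontrivial clopen(s) exist: e.g. {L, M, N}. So (X, τ) is disconnected.
Compute connected components by grouping points that agree on all clopens:
  component: {O}
  component: {L, M, N}


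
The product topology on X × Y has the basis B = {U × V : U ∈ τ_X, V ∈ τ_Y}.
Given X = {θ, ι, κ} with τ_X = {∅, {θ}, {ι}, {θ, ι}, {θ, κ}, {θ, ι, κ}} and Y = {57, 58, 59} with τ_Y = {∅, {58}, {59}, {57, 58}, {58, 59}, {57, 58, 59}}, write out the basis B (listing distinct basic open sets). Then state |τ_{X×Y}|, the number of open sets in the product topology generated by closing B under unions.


Basis B = {∅ × ∅, {θ} × {58}, {θ} × {59}, {ι} × {58}, {ι} × {59}, {θ} × {57, 58}, {θ} × {58, 59}, {θ, ι} × {58}, {θ, κ} × {58}, {θ, ι} × {59}, {θ, κ} × {59}, {ι} × {57, 58}, {ι} × {58, 59}, {θ} × {57, 58, 59}, {θ, ι, κ} × {58}, {θ, ι, κ} × {59}, {ι} × {57, 58, 59}, {θ, ι} × {57, 58}, {θ, κ} × {57, 58}, {θ, ι} × {58, 59}, {θ, κ} × {58, 59}, {θ, ι} × {57, 58, 59}, {θ, κ} × {57, 58, 59}, {θ, ι, κ} × {57, 58}, {θ, ι, κ} × {58, 59}, {θ, ι, κ} × {57, 58, 59}}; |τ_{X×Y}| = 108.

Enumerate products U × V with U ∈ τ_X, V ∈ τ_Y (deduplicated):
  ∅ × ∅ = {} (∅)
  {θ} × {58} = {(θ,58)}
  {θ} × {59} = {(θ,59)}
  {ι} × {58} = {(ι,58)}
  {ι} × {59} = {(ι,59)}
  {θ} × {57, 58} = {(θ,57), (θ,58)}
  {θ} × {58, 59} = {(θ,58), (θ,59)}
  {θ, ι} × {58} = {(θ,58), (ι,58)}
  {θ, κ} × {58} = {(θ,58), (κ,58)}
  {θ, ι} × {59} = {(θ,59), (ι,59)}
  {θ, κ} × {59} = {(θ,59), (κ,59)}
  {ι} × {57, 58} = {(ι,57), (ι,58)}
  {ι} × {58, 59} = {(ι,58), (ι,59)}
  {θ} × {57, 58, 59} = {(θ,57), (θ,58), (θ,59)}
  {θ, ι, κ} × {58} = {(θ,58), (ι,58), (κ,58)}
  {θ, ι, κ} × {59} = {(θ,59), (ι,59), (κ,59)}
  {ι} × {57, 58, 59} = {(ι,57), (ι,58), (ι,59)}
  {θ, ι} × {57, 58} = {(θ,57), (θ,58), (ι,57), (ι,58)}
  {θ, κ} × {57, 58} = {(θ,57), (θ,58), (κ,57), (κ,58)}
  {θ, ι} × {58, 59} = {(θ,58), (θ,59), (ι,58), (ι,59)}
  {θ, κ} × {58, 59} = {(θ,58), (θ,59), (κ,58), (κ,59)}
  {θ, ι} × {57, 58, 59} = {(θ,57), (θ,58), (θ,59), (ι,57), (ι,58), (ι,59)}
  {θ, κ} × {57, 58, 59} = {(θ,57), (θ,58), (θ,59), (κ,57), (κ,58), (κ,59)}
  {θ, ι, κ} × {57, 58} = {(θ,57), (θ,58), (ι,57), (ι,58), (κ,57), (κ,58)}
  {θ, ι, κ} × {58, 59} = {(θ,58), (θ,59), (ι,58), (ι,59), (κ,58), (κ,59)}
  {θ, ι, κ} × {57, 58, 59} = {(θ,57), (θ,58), (θ,59), (ι,57), (ι,58), (ι,59), (κ,57), (κ,58), (κ,59)}
These 26 distinct sets form the basis B.
Close under arbitrary unions to get τ_{X×Y}; counting gives |τ_{X×Y}| = 108.


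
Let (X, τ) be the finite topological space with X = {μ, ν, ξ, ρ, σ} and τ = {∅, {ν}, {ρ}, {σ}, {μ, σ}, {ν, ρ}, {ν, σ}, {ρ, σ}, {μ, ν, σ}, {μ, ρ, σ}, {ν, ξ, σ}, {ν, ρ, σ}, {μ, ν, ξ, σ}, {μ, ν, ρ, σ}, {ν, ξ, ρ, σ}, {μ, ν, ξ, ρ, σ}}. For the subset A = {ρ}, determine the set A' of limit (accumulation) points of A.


A' = ∅

For each x ∈ X, list the open sets U ∈ τ with x ∈ U, then check whether U ∩ (A ∖ {x}) ≠ ∅ for every such U.
  x = μ: open {μ, σ} ∋ x has {μ, σ} ∩ (A ∖ {μ}) = ∅, so x is NOT a limit point.
  x = ν: open {ν} ∋ x has {ν} ∩ (A ∖ {ν}) = ∅, so x is NOT a limit point.
  x = ξ: open {ν, ξ, σ} ∋ x has {ν, ξ, σ} ∩ (A ∖ {ξ}) = ∅, so x is NOT a limit point.
  x = ρ: open {ρ} ∋ x has {ρ} ∩ (A ∖ {ρ}) = ∅, so x is NOT a limit point.
  x = σ: open {σ} ∋ x has {σ} ∩ (A ∖ {σ}) = ∅, so x is NOT a limit point.
Collecting: A' = ∅.


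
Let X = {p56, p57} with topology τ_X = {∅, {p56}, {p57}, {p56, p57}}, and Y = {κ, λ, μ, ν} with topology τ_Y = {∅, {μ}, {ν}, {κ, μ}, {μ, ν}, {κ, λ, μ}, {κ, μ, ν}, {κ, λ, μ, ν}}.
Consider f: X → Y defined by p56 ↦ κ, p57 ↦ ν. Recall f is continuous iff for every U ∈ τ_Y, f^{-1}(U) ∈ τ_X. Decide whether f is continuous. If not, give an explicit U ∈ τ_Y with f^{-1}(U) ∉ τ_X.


f IS continuous.

Compute f^{-1}(U) for each U ∈ τ_Y:
  U = ∅: f^{-1}(U) = ∅ ∈ τ_X ✓.
  U = {μ}: f^{-1}(U) = ∅ ∈ τ_X ✓.
  U = {ν}: f^{-1}(U) = {p57} ∈ τ_X ✓.
  U = {κ, μ}: f^{-1}(U) = {p56} ∈ τ_X ✓.
  U = {μ, ν}: f^{-1}(U) = {p57} ∈ τ_X ✓.
  U = {κ, λ, μ}: f^{-1}(U) = {p56} ∈ τ_X ✓.
  U = {κ, μ, ν}: f^{-1}(U) = {p56, p57} ∈ τ_X ✓.
  U = {κ, λ, μ, ν}: f^{-1}(U) = {p56, p57} ∈ τ_X ✓.
Every preimage lies in τ_X, so f IS continuous.


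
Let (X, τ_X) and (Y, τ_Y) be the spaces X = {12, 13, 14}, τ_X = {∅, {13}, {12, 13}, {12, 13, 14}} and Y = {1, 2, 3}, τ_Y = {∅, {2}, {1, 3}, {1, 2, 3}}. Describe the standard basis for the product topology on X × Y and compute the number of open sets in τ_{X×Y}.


Basis B = {∅ × ∅, {13} × {2}, {12, 13} × {2}, {13} × {1, 3}, {12, 13, 14} × {2}, {13} × {1, 2, 3}, {12, 13} × {1, 3}, {12, 13} × {1, 2, 3}, {12, 13, 14} × {1, 3}, {12, 13, 14} × {1, 2, 3}}; |τ_{X×Y}| = 16.

Enumerate products U × V with U ∈ τ_X, V ∈ τ_Y (deduplicated):
  ∅ × ∅ = {} (∅)
  {13} × {2} = {(13,2)}
  {12, 13} × {2} = {(12,2), (13,2)}
  {13} × {1, 3} = {(13,1), (13,3)}
  {12, 13, 14} × {2} = {(12,2), (13,2), (14,2)}
  {13} × {1, 2, 3} = {(13,1), (13,2), (13,3)}
  {12, 13} × {1, 3} = {(12,1), (12,3), (13,1), (13,3)}
  {12, 13} × {1, 2, 3} = {(12,1), (12,2), (12,3), (13,1), (13,2), (13,3)}
  {12, 13, 14} × {1, 3} = {(12,1), (12,3), (13,1), (13,3), (14,1), (14,3)}
  {12, 13, 14} × {1, 2, 3} = {(12,1), (12,2), (12,3), (13,1), (13,2), (13,3), (14,1), (14,2), (14,3)}
These 10 distinct sets form the basis B.
Close under arbitrary unions to get τ_{X×Y}; counting gives |τ_{X×Y}| = 16.


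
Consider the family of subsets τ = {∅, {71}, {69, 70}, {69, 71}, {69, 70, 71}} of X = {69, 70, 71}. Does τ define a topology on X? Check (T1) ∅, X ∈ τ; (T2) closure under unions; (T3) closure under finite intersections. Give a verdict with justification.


τ is NOT a topology on X.

Axiom (T1): ∅ ∈ τ? Yes; X ∈ τ? Yes.
Axiom (T2/T3): check pairwise unions and intersections of members of τ.
Counterexample for (T3): {69, 70} ∩ {69, 71} = {69} ∉ τ. Therefore τ is NOT a topology.


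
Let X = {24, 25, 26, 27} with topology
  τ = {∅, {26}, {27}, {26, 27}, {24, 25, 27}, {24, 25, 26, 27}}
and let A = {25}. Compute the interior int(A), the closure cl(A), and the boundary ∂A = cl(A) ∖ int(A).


int(A) = ∅, cl(A) = {24, 25}, ∂A = {24, 25}.

Closed sets in (X, τ) are complements of opens:
  closed(X, τ) = {∅, {26}, {24, 25}, {24, 25, 26}, {24, 25, 27}, {24, 25, 26, 27}}.
int(A) = ⋃ {U ∈ τ : U ⊆ A}. Opens contained in A: ∅.
Taking the union of these: int(A) = ∅.
cl(A) = ⋂ {C closed : A ⊆ C}. Closed sets containing A: {24, 25}, {24, 25, 26}, {24, 25, 27}, {24, 25, 26, 27}.
Intersecting these: cl(A) = {24, 25}.
∂A = cl(A) ∖ int(A) = {24, 25} ∖ ∅ = {24, 25}.


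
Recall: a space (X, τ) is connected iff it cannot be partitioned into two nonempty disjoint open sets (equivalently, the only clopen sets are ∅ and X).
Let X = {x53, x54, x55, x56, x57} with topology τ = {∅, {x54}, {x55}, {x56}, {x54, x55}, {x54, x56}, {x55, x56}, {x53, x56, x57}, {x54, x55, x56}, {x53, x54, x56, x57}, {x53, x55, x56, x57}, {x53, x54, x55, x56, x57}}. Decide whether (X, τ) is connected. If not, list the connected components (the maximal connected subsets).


(X, τ) is disconnected; components = [{x54}, {x55}, {x53, x56, x57}].

Find clopen sets (U ∈ τ with X ∖ U ∈ τ):
  U = ∅, X ∖ U = {x53, x54, x55, x56, x57} — both open, so U is clopen.
  U = {x54}, X ∖ U = {x53, x55, x56, x57} — both open, so U is clopen.
  U = {x55}, X ∖ U = {x53, x54, x56, x57} — both open, so U is clopen.
  U = {x54, x55}, X ∖ U = {x53, x56, x57} — both open, so U is clopen.
  U = {x53, x56, x57}, X ∖ U = {x54, x55} — both open, so U is clopen.
  U = {x53, x54, x56, x57}, X ∖ U = {x55} — both open, so U is clopen.
  U = {x53, x55, x56, x57}, X ∖ U = {x54} — both open, so U is clopen.
  U = {x53, x54, x55, x56, x57}, X ∖ U = ∅ — both open, so U is clopen.
Nontrivial clopen(s) exist: e.g. {x53, x54, x56, x57}. So (X, τ) is disconnected.
Compute connected components by grouping points that agree on all clopens:
  component: {x54}
  component: {x55}
  component: {x53, x56, x57}


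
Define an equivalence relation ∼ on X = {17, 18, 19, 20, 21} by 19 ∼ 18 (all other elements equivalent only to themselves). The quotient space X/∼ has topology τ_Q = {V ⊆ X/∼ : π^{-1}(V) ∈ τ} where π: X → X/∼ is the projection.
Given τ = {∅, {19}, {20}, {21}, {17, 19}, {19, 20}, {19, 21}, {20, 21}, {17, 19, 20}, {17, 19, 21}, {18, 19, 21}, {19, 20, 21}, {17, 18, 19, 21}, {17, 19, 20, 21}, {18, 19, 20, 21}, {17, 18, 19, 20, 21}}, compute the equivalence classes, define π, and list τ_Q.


X/∼ = {[17], [18=19], [20], [21]}; |τ_Q| = 8.

Equivalence classes: [17], [18=19], [20], [21].
Quotient map π: X → X/∼ sends 17 ↦ [17], 18 ↦ [18=19], 19 ↦ [18=19], 20 ↦ [20], 21 ↦ [21].
For each subset V ⊆ X/∼, compute π^{-1}(V) ⊆ X and check whether π^{-1}(V) ∈ τ. V is open in τ_Q iff π^{-1}(V) ∈ τ.
  V = {}: π^{-1}(V) = ∅ ∈ τ ✓.
  V = {[17]}: π^{-1}(V) = {17} ∉ τ ✗.
  V = {[18=19]}: π^{-1}(V) = {18, 19} ∉ τ ✗.
  V = {[17], [18=19]}: π^{-1}(V) = {17, 18, 19} ∉ τ ✗.
  V = {[20]}: π^{-1}(V) = {20} ∈ τ ✓.
  V = {[17], [20]}: π^{-1}(V) = {17, 20} ∉ τ ✗.
  V = {[18=19], [20]}: π^{-1}(V) = {18, 19, 20} ∉ τ ✗.
  V = {[17], [18=19], [20]}: π^{-1}(V) = {17, 18, 19, 20} ∉ τ ✗.
  V = {[21]}: π^{-1}(V) = {21} ∈ τ ✓.
  V = {[17], [21]}: π^{-1}(V) = {17, 21} ∉ τ ✗.
  V = {[18=19], [21]}: π^{-1}(V) = {18, 19, 21} ∈ τ ✓.
  V = {[17], [18=19], [21]}: π^{-1}(V) = {17, 18, 19, 21} ∈ τ ✓.
  V = {[20], [21]}: π^{-1}(V) = {20, 21} ∈ τ ✓.
  V = {[17], [20], [21]}: π^{-1}(V) = {17, 20, 21} ∉ τ ✗.
  V = {[18=19], [20], [21]}: π^{-1}(V) = {18, 19, 20, 21} ∈ τ ✓.
  V = {[17], [18=19], [20], [21]}: π^{-1}(V) = {17, 18, 19, 20, 21} ∈ τ ✓.
Open sets in the quotient: τ_Q = {{}, {[20]}, {[21]}, {[18=19], [21]}, {[17], [18=19], [21]}, {[20], [21]}, {[18=19], [20], [21]}, {[17], [18=19], [20], [21]}} (8 elements).


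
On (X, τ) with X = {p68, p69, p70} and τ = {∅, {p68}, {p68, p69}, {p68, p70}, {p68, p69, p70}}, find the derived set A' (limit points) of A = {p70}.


A' = ∅

For each x ∈ X, list the open sets U ∈ τ with x ∈ U, then check whether U ∩ (A ∖ {x}) ≠ ∅ for every such U.
  x = p68: open {p68} ∋ x has {p68} ∩ (A ∖ {p68}) = ∅, so x is NOT a limit point.
  x = p69: open {p68, p69} ∋ x has {p68, p69} ∩ (A ∖ {p69}) = ∅, so x is NOT a limit point.
  x = p70: open {p68, p70} ∋ x has {p68, p70} ∩ (A ∖ {p70}) = ∅, so x is NOT a limit point.
Collecting: A' = ∅.


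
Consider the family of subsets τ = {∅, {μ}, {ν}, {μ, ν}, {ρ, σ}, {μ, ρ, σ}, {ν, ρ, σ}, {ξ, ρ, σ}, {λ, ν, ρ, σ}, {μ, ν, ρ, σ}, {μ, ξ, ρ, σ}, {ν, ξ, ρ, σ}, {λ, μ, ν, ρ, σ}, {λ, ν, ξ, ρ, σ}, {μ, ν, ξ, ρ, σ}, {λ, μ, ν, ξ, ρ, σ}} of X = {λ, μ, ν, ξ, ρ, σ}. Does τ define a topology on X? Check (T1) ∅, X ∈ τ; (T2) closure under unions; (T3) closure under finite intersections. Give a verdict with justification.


τ IS a topology on X.

Axiom (T1): ∅ ∈ τ? Yes; X ∈ τ? Yes.
Axiom (T2/T3): check pairwise unions and intersections of members of τ.
All pairwise intersections and unions checked — each lies in τ. Therefore τ satisfies (T1), (T2), (T3): it IS a topology on X.


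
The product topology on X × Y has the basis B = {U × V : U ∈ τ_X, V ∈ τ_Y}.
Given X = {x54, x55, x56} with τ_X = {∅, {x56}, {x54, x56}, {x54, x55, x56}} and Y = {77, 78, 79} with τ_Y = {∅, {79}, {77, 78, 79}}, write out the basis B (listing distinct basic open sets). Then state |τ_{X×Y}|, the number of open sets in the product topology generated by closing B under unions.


Basis B = {∅ × ∅, {x56} × {79}, {x54, x56} × {79}, {x54, x55, x56} × {79}, {x56} × {77, 78, 79}, {x54, x56} × {77, 78, 79}, {x54, x55, x56} × {77, 78, 79}}; |τ_{X×Y}| = 10.

Enumerate products U × V with U ∈ τ_X, V ∈ τ_Y (deduplicated):
  ∅ × ∅ = {} (∅)
  {x56} × {79} = {(x56,79)}
  {x54, x56} × {79} = {(x54,79), (x56,79)}
  {x54, x55, x56} × {79} = {(x54,79), (x55,79), (x56,79)}
  {x56} × {77, 78, 79} = {(x56,77), (x56,78), (x56,79)}
  {x54, x56} × {77, 78, 79} = {(x54,77), (x54,78), (x54,79), (x56,77), (x56,78), (x56,79)}
  {x54, x55, x56} × {77, 78, 79} = {(x54,77), (x54,78), (x54,79), (x55,77), (x55,78), (x55,79), (x56,77), (x56,78), (x56,79)}
These 7 distinct sets form the basis B.
Close under arbitrary unions to get τ_{X×Y}; counting gives |τ_{X×Y}| = 10.


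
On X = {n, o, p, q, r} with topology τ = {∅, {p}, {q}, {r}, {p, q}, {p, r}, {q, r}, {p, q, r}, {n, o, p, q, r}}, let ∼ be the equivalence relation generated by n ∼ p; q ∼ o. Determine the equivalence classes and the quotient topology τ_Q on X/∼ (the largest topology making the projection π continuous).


X/∼ = {[n=p], [o=q], [r]}; |τ_Q| = 3.

Equivalence classes: [n=p], [o=q], [r].
Quotient map π: X → X/∼ sends n ↦ [n=p], o ↦ [o=q], p ↦ [n=p], q ↦ [o=q], r ↦ [r].
For each subset V ⊆ X/∼, compute π^{-1}(V) ⊆ X and check whether π^{-1}(V) ∈ τ. V is open in τ_Q iff π^{-1}(V) ∈ τ.
  V = {}: π^{-1}(V) = ∅ ∈ τ ✓.
  V = {[n=p]}: π^{-1}(V) = {n, p} ∉ τ ✗.
  V = {[o=q]}: π^{-1}(V) = {o, q} ∉ τ ✗.
  V = {[n=p], [o=q]}: π^{-1}(V) = {n, o, p, q} ∉ τ ✗.
  V = {[r]}: π^{-1}(V) = {r} ∈ τ ✓.
  V = {[n=p], [r]}: π^{-1}(V) = {n, p, r} ∉ τ ✗.
  V = {[o=q], [r]}: π^{-1}(V) = {o, q, r} ∉ τ ✗.
  V = {[n=p], [o=q], [r]}: π^{-1}(V) = {n, o, p, q, r} ∈ τ ✓.
Open sets in the quotient: τ_Q = {{}, {[r]}, {[n=p], [o=q], [r]}} (3 elements).


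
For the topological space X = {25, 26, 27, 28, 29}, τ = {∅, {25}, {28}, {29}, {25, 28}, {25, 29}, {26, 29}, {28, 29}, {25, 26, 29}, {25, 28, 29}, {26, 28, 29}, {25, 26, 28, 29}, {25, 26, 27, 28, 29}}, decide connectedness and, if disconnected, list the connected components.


(X, τ) is connected.

Find clopen sets (U ∈ τ with X ∖ U ∈ τ):
  U = ∅, X ∖ U = {25, 26, 27, 28, 29} — both open, so U is clopen.
  U = {25, 26, 27, 28, 29}, X ∖ U = ∅ — both open, so U is clopen.
Only trivial clopens (∅ and X) exist, so (X, τ) is connected.
Compute connected components by grouping points that agree on all clopens:
  component: {25, 26, 27, 28, 29}


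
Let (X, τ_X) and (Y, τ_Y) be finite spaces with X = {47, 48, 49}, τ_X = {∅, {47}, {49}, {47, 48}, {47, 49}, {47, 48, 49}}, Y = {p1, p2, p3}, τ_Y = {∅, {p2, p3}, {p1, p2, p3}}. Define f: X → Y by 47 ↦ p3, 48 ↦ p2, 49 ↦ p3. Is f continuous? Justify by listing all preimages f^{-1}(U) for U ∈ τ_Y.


f IS continuous.

Compute f^{-1}(U) for each U ∈ τ_Y:
  U = ∅: f^{-1}(U) = ∅ ∈ τ_X ✓.
  U = {p2, p3}: f^{-1}(U) = {47, 48, 49} ∈ τ_X ✓.
  U = {p1, p2, p3}: f^{-1}(U) = {47, 48, 49} ∈ τ_X ✓.
Every preimage lies in τ_X, so f IS continuous.


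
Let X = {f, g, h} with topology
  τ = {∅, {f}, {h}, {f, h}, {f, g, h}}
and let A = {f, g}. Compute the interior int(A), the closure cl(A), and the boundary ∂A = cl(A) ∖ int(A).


int(A) = {f}, cl(A) = {f, g}, ∂A = {g}.

Closed sets in (X, τ) are complements of opens:
  closed(X, τ) = {∅, {g}, {f, g}, {g, h}, {f, g, h}}.
int(A) = ⋃ {U ∈ τ : U ⊆ A}. Opens contained in A: ∅, {f}.
Taking the union of these: int(A) = {f}.
cl(A) = ⋂ {C closed : A ⊆ C}. Closed sets containing A: {f, g}, {f, g, h}.
Intersecting these: cl(A) = {f, g}.
∂A = cl(A) ∖ int(A) = {f, g} ∖ {f} = {g}.


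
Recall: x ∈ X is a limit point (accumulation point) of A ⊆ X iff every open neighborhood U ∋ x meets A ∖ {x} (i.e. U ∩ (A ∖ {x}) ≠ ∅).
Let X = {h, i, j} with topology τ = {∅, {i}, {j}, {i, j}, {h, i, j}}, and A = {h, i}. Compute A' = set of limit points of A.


A' = {h}

For each x ∈ X, list the open sets U ∈ τ with x ∈ U, then check whether U ∩ (A ∖ {x}) ≠ ∅ for every such U.
  x = h: opens ∋ x are {h, i, j}; each meets A ∖ {h}, so x IS a limit point.
  x = i: open {i} ∋ x has {i} ∩ (A ∖ {i}) = ∅, so x is NOT a limit point.
  x = j: open {j} ∋ x has {j} ∩ (A ∖ {j}) = ∅, so x is NOT a limit point.
Collecting: A' = {h}.


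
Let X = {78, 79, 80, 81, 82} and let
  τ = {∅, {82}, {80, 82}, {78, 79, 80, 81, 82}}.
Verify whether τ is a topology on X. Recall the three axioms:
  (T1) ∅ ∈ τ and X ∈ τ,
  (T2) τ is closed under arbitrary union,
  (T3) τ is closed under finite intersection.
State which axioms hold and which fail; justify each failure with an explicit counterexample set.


τ IS a topology on X.

Axiom (T1): ∅ ∈ τ? Yes; X ∈ τ? Yes.
Axiom (T2/T3): check pairwise unions and intersections of members of τ.
All pairwise intersections and unions checked — each lies in τ. Therefore τ satisfies (T1), (T2), (T3): it IS a topology on X.


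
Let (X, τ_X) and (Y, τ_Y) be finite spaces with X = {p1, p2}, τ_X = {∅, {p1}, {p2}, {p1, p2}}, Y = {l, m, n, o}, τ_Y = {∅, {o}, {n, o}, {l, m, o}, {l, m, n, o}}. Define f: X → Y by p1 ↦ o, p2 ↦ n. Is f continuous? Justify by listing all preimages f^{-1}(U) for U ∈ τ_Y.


f IS continuous.

Compute f^{-1}(U) for each U ∈ τ_Y:
  U = ∅: f^{-1}(U) = ∅ ∈ τ_X ✓.
  U = {o}: f^{-1}(U) = {p1} ∈ τ_X ✓.
  U = {n, o}: f^{-1}(U) = {p1, p2} ∈ τ_X ✓.
  U = {l, m, o}: f^{-1}(U) = {p1} ∈ τ_X ✓.
  U = {l, m, n, o}: f^{-1}(U) = {p1, p2} ∈ τ_X ✓.
Every preimage lies in τ_X, so f IS continuous.


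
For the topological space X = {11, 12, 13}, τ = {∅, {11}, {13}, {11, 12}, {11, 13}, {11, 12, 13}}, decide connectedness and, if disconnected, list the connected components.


(X, τ) is disconnected; components = [{13}, {11, 12}].

Find clopen sets (U ∈ τ with X ∖ U ∈ τ):
  U = ∅, X ∖ U = {11, 12, 13} — both open, so U is clopen.
  U = {13}, X ∖ U = {11, 12} — both open, so U is clopen.
  U = {11, 12}, X ∖ U = {13} — both open, so U is clopen.
  U = {11, 12, 13}, X ∖ U = ∅ — both open, so U is clopen.
Nontrivial clopen(s) exist: e.g. {11, 12}. So (X, τ) is disconnected.
Compute connected components by grouping points that agree on all clopens:
  component: {13}
  component: {11, 12}


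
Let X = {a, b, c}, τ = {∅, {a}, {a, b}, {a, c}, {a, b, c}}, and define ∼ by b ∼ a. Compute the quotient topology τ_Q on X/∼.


X/∼ = {[a=b], [c]}; |τ_Q| = 3.

Equivalence classes: [a=b], [c].
Quotient map π: X → X/∼ sends a ↦ [a=b], b ↦ [a=b], c ↦ [c].
For each subset V ⊆ X/∼, compute π^{-1}(V) ⊆ X and check whether π^{-1}(V) ∈ τ. V is open in τ_Q iff π^{-1}(V) ∈ τ.
  V = {}: π^{-1}(V) = ∅ ∈ τ ✓.
  V = {[a=b]}: π^{-1}(V) = {a, b} ∈ τ ✓.
  V = {[c]}: π^{-1}(V) = {c} ∉ τ ✗.
  V = {[a=b], [c]}: π^{-1}(V) = {a, b, c} ∈ τ ✓.
Open sets in the quotient: τ_Q = {{}, {[a=b]}, {[a=b], [c]}} (3 elements).


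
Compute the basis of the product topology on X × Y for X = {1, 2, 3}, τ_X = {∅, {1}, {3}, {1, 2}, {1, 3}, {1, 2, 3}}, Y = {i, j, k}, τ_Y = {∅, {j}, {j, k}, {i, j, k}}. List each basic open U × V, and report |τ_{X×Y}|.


Basis B = {∅ × ∅, {1} × {j}, {3} × {j}, {1} × {j, k}, {1, 2} × {j}, {1, 3} × {j}, {3} × {j, k}, {1} × {i, j, k}, {1, 2, 3} × {j}, {3} × {i, j, k}, {1, 2} × {j, k}, {1, 3} × {j, k}, {1, 2} × {i, j, k}, {1, 3} × {i, j, k}, {1, 2, 3} × {j, k}, {1, 2, 3} × {i, j, k}}; |τ_{X×Y}| = 40.

Enumerate products U × V with U ∈ τ_X, V ∈ τ_Y (deduplicated):
  ∅ × ∅ = {} (∅)
  {1} × {j} = {(1,j)}
  {3} × {j} = {(3,j)}
  {1} × {j, k} = {(1,j), (1,k)}
  {1, 2} × {j} = {(1,j), (2,j)}
  {1, 3} × {j} = {(1,j), (3,j)}
  {3} × {j, k} = {(3,j), (3,k)}
  {1} × {i, j, k} = {(1,i), (1,j), (1,k)}
  {1, 2, 3} × {j} = {(1,j), (2,j), (3,j)}
  {3} × {i, j, k} = {(3,i), (3,j), (3,k)}
  {1, 2} × {j, k} = {(1,j), (1,k), (2,j), (2,k)}
  {1, 3} × {j, k} = {(1,j), (1,k), (3,j), (3,k)}
  {1, 2} × {i, j, k} = {(1,i), (1,j), (1,k), (2,i), (2,j), (2,k)}
  {1, 3} × {i, j, k} = {(1,i), (1,j), (1,k), (3,i), (3,j), (3,k)}
  {1, 2, 3} × {j, k} = {(1,j), (1,k), (2,j), (2,k), (3,j), (3,k)}
  {1, 2, 3} × {i, j, k} = {(1,i), (1,j), (1,k), (2,i), (2,j), (2,k), (3,i), (3,j), (3,k)}
These 16 distinct sets form the basis B.
Close under arbitrary unions to get τ_{X×Y}; counting gives |τ_{X×Y}| = 40.


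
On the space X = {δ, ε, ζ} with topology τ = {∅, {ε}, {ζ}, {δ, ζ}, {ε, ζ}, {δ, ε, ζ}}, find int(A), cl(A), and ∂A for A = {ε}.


int(A) = {ε}, cl(A) = {ε}, ∂A = ∅.

Closed sets in (X, τ) are complements of opens:
  closed(X, τ) = {∅, {δ}, {ε}, {δ, ε}, {δ, ζ}, {δ, ε, ζ}}.
int(A) = ⋃ {U ∈ τ : U ⊆ A}. Opens contained in A: ∅, {ε}.
Taking the union of these: int(A) = {ε}.
cl(A) = ⋂ {C closed : A ⊆ C}. Closed sets containing A: {ε}, {δ, ε}, {δ, ε, ζ}.
Intersecting these: cl(A) = {ε}.
∂A = cl(A) ∖ int(A) = {ε} ∖ {ε} = ∅.


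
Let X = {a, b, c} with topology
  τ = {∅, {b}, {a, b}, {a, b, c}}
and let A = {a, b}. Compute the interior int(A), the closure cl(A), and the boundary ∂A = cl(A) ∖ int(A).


int(A) = {a, b}, cl(A) = {a, b, c}, ∂A = {c}.

Closed sets in (X, τ) are complements of opens:
  closed(X, τ) = {∅, {c}, {a, c}, {a, b, c}}.
int(A) = ⋃ {U ∈ τ : U ⊆ A}. Opens contained in A: ∅, {b}, {a, b}.
Taking the union of these: int(A) = {a, b}.
cl(A) = ⋂ {C closed : A ⊆ C}. Closed sets containing A: {a, b, c}.
Intersecting these: cl(A) = {a, b, c}.
∂A = cl(A) ∖ int(A) = {a, b, c} ∖ {a, b} = {c}.


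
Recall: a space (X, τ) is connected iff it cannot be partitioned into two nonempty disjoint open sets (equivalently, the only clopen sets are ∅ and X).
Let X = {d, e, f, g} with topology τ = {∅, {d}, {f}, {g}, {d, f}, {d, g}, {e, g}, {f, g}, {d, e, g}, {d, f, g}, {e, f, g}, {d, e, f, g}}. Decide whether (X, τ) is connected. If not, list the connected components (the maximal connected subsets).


(X, τ) is disconnected; components = [{d}, {f}, {e, g}].

Find clopen sets (U ∈ τ with X ∖ U ∈ τ):
  U = ∅, X ∖ U = {d, e, f, g} — both open, so U is clopen.
  U = {d}, X ∖ U = {e, f, g} — both open, so U is clopen.
  U = {f}, X ∖ U = {d, e, g} — both open, so U is clopen.
  U = {d, f}, X ∖ U = {e, g} — both open, so U is clopen.
  U = {e, g}, X ∖ U = {d, f} — both open, so U is clopen.
  U = {d, e, g}, X ∖ U = {f} — both open, so U is clopen.
  U = {e, f, g}, X ∖ U = {d} — both open, so U is clopen.
  U = {d, e, f, g}, X ∖ U = ∅ — both open, so U is clopen.
Nontrivial clopen(s) exist: e.g. {f}. So (X, τ) is disconnected.
Compute connected components by grouping points that agree on all clopens:
  component: {d}
  component: {f}
  component: {e, g}


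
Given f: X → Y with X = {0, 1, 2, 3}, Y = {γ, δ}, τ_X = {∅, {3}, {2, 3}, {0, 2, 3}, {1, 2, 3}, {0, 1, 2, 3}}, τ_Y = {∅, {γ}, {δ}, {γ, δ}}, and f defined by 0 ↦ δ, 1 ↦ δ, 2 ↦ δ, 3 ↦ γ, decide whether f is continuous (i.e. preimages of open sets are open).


f is NOT continuous.

Compute f^{-1}(U) for each U ∈ τ_Y:
  U = ∅: f^{-1}(U) = ∅ ∈ τ_X ✓.
  U = {γ}: f^{-1}(U) = {3} ∈ τ_X ✓.
  U = {δ}: f^{-1}(U) = {0, 1, 2} ∉ τ_X ✗.
  U = {γ, δ}: f^{-1}(U) = {0, 1, 2, 3} ∈ τ_X ✓.
Found U = {δ} with f^{-1}(U) = {0, 1, 2} not in τ_X. Therefore f is NOT continuous.


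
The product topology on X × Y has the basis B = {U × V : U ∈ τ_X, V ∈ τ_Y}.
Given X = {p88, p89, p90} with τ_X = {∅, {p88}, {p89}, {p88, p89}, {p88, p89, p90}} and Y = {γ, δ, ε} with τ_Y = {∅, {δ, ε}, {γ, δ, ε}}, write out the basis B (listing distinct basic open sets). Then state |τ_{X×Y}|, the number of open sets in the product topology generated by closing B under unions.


Basis B = {∅ × ∅, {p88} × {δ, ε}, {p89} × {δ, ε}, {p88} × {γ, δ, ε}, {p89} × {γ, δ, ε}, {p88, p89} × {δ, ε}, {p88, p89} × {γ, δ, ε}, {p88, p89, p90} × {δ, ε}, {p88, p89, p90} × {γ, δ, ε}}; |τ_{X×Y}| = 14.

Enumerate products U × V with U ∈ τ_X, V ∈ τ_Y (deduplicated):
  ∅ × ∅ = {} (∅)
  {p88} × {δ, ε} = {(p88,δ), (p88,ε)}
  {p89} × {δ, ε} = {(p89,δ), (p89,ε)}
  {p88} × {γ, δ, ε} = {(p88,γ), (p88,δ), (p88,ε)}
  {p89} × {γ, δ, ε} = {(p89,γ), (p89,δ), (p89,ε)}
  {p88, p89} × {δ, ε} = {(p88,δ), (p88,ε), (p89,δ), (p89,ε)}
  {p88, p89} × {γ, δ, ε} = {(p88,γ), (p88,δ), (p88,ε), (p89,γ), (p89,δ), (p89,ε)}
  {p88, p89, p90} × {δ, ε} = {(p88,δ), (p88,ε), (p89,δ), (p89,ε), (p90,δ), (p90,ε)}
  {p88, p89, p90} × {γ, δ, ε} = {(p88,γ), (p88,δ), (p88,ε), (p89,γ), (p89,δ), (p89,ε), (p90,γ), (p90,δ), (p90,ε)}
These 9 distinct sets form the basis B.
Close under arbitrary unions to get τ_{X×Y}; counting gives |τ_{X×Y}| = 14.


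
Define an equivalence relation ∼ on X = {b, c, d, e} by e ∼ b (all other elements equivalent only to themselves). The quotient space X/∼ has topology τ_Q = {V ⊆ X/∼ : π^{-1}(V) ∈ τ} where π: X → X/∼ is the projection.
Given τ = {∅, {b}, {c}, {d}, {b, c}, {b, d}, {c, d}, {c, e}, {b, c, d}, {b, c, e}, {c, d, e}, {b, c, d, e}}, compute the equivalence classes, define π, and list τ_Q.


X/∼ = {[b=e], [c], [d]}; |τ_Q| = 6.

Equivalence classes: [b=e], [c], [d].
Quotient map π: X → X/∼ sends b ↦ [b=e], c ↦ [c], d ↦ [d], e ↦ [b=e].
For each subset V ⊆ X/∼, compute π^{-1}(V) ⊆ X and check whether π^{-1}(V) ∈ τ. V is open in τ_Q iff π^{-1}(V) ∈ τ.
  V = {}: π^{-1}(V) = ∅ ∈ τ ✓.
  V = {[b=e]}: π^{-1}(V) = {b, e} ∉ τ ✗.
  V = {[c]}: π^{-1}(V) = {c} ∈ τ ✓.
  V = {[b=e], [c]}: π^{-1}(V) = {b, c, e} ∈ τ ✓.
  V = {[d]}: π^{-1}(V) = {d} ∈ τ ✓.
  V = {[b=e], [d]}: π^{-1}(V) = {b, d, e} ∉ τ ✗.
  V = {[c], [d]}: π^{-1}(V) = {c, d} ∈ τ ✓.
  V = {[b=e], [c], [d]}: π^{-1}(V) = {b, c, d, e} ∈ τ ✓.
Open sets in the quotient: τ_Q = {{}, {[c]}, {[b=e], [c]}, {[d]}, {[c], [d]}, {[b=e], [c], [d]}} (6 elements).


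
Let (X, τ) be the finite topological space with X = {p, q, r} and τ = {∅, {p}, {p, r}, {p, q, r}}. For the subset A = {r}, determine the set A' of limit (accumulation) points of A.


A' = {q}

For each x ∈ X, list the open sets U ∈ τ with x ∈ U, then check whether U ∩ (A ∖ {x}) ≠ ∅ for every such U.
  x = p: open {p} ∋ x has {p} ∩ (A ∖ {p}) = ∅, so x is NOT a limit point.
  x = q: opens ∋ x are {p, q, r}; each meets A ∖ {q}, so x IS a limit point.
  x = r: open {p, r} ∋ x has {p, r} ∩ (A ∖ {r}) = ∅, so x is NOT a limit point.
Collecting: A' = {q}.
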